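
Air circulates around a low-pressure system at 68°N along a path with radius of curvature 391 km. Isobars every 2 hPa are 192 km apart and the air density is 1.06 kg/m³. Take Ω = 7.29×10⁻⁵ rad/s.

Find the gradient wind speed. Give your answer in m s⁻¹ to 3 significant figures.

6.48 m s⁻¹

Coriolis parameter at 68°N:
f = 2Ω sin φ = 2 × 7.29×10⁻⁵ × sin 68° = 1.35×10⁻⁴ s⁻¹
Pressure gradient: |∂P/∂n| = 200 Pa / 192000 m = 1.04×10⁻³ Pa/m
Geostrophic speed: V_g = |∂P/∂n|/(fρ) = 1.04×10⁻³/(1.35×10⁻⁴ × 1.06) = 7.27 m/s
Around a low, centrifugal force acts outward with Coriolis, so pressure-gradient force balances both:
(1/ρ)|∂P/∂n| = fV + V²/R  →  V² + fR·V − fR·V_g = 0
With fR = 1.35×10⁻⁴ × 391×10³ m = 52.9 m/s:
V = [−fR + √((fR)² + 4 fR V_g)]/2 = [−52.9 + √(52.9² + 4×52.9×7.27)]/2 = 6.48 m/s
Subgeostrophic (V < V_g = 7.27 m/s), as expected around a low.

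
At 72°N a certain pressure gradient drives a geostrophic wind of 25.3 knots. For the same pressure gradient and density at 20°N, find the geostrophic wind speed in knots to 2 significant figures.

With the same pressure gradient and density, V_g ∝ 1/f ∝ 1/sin φ.
V₂ = V₁ · sin φ₁ / sin φ₂ = 25.3 × sin 72° / sin 20°
V₂ = 25.3 × 0.9511/0.3420 = 70 knots

70 knots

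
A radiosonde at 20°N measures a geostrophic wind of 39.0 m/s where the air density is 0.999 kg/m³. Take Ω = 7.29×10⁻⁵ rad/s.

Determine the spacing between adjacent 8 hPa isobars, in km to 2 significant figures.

Coriolis parameter at 20°N:
f = 2Ω sin φ = 2 × 7.29×10⁻⁵ × sin 20° = 4.99×10⁻⁵ s⁻¹
Geostrophic balance rearranged: |∂P/∂n| = f ρ V_g
|∂P/∂n| = 4.99×10⁻⁵ × 0.999 × 39.0 = 1.94×10⁻³ Pa/m
Isobar spacing: Δn = ΔP/|∂P/∂n| = 800 Pa / 1.94×10⁻³ Pa/m = 411766 m ≈ 410 km

410 km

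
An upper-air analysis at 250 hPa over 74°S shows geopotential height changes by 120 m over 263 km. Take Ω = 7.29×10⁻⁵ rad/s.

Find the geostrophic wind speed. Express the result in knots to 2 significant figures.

62 knots

Coriolis parameter at 74°S:
f = 2Ω sin φ = 2 × 7.29×10⁻⁵ × sin 74° = 1.40×10⁻⁴ s⁻¹
Height gradient: |∂Z/∂n| = 120 m / 263000 m = 4.56×10⁻⁴
On a pressure surface, geostrophic balance gives V_g = (g/f)|∂Z/∂n|:
V_g = 9.81 × 4.56×10⁻⁴ / 1.40×10⁻⁴ = 31.9 m/s
Converting: 31.9 m/s × 1.944 = 62 knots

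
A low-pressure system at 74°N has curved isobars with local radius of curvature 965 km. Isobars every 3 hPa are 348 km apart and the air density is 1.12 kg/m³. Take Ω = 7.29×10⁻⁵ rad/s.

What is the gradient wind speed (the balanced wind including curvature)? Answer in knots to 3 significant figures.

Coriolis parameter at 74°N:
f = 2Ω sin φ = 2 × 7.29×10⁻⁵ × sin 74° = 1.40×10⁻⁴ s⁻¹
Pressure gradient: |∂P/∂n| = 300 Pa / 348000 m = 8.62×10⁻⁴ Pa/m
Geostrophic speed: V_g = |∂P/∂n|/(fρ) = 8.62×10⁻⁴/(1.40×10⁻⁴ × 1.12) = 5.49 m/s
Around a low, centrifugal force acts outward with Coriolis, so pressure-gradient force balances both:
(1/ρ)|∂P/∂n| = fV + V²/R  →  V² + fR·V − fR·V_g = 0
With fR = 1.40×10⁻⁴ × 965×10³ m = 135 m/s:
V = [−fR + √((fR)² + 4 fR V_g)]/2 = [−135 + √(135² + 4×135×5.49)]/2 = 5.29 m/s
Subgeostrophic (V < V_g = 5.49 m/s), as expected around a low.
Converting: 5.29 m/s × 1.944 = 10.3 knots

10.3 knots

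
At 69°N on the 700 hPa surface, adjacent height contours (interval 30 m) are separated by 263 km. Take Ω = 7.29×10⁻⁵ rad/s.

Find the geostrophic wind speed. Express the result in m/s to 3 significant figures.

Coriolis parameter at 69°N:
f = 2Ω sin φ = 2 × 7.29×10⁻⁵ × sin 69° = 1.36×10⁻⁴ s⁻¹
Height gradient: |∂Z/∂n| = 30 m / 263000 m = 1.14×10⁻⁴
On a pressure surface, geostrophic balance gives V_g = (g/f)|∂Z/∂n|:
V_g = 9.81 × 1.14×10⁻⁴ / 1.36×10⁻⁴ = 8.22 m/s

8.22 m/s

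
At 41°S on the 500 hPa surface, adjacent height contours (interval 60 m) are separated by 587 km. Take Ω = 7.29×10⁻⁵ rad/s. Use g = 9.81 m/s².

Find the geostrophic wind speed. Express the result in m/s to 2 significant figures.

10 m/s

Coriolis parameter at 41°S:
f = 2Ω sin φ = 2 × 7.29×10⁻⁵ × sin 41° = 9.57×10⁻⁵ s⁻¹
Height gradient: |∂Z/∂n| = 60 m / 587000 m = 1.02×10⁻⁴
On a pressure surface, geostrophic balance gives V_g = (g/f)|∂Z/∂n|:
V_g = 9.81 × 1.02×10⁻⁴ / 9.57×10⁻⁵ = 10.5 m/s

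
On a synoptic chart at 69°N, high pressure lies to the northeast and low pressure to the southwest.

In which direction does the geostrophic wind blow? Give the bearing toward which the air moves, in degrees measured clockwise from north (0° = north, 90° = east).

315°

The pressure-gradient force points toward the southwest (bearing 225°).
Geostrophic balance: in the Northern Hemisphere the Coriolis force deflects motion to the right, so the geostrophic wind blows 90° to the right of the pressure-gradient force (low pressure on the left).
Rotating 225° by 90° clockwise gives 315° — the wind blows toward the northwest.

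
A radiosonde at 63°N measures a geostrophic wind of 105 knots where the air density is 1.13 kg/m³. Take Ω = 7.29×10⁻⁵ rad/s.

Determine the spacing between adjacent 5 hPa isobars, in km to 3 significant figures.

Coriolis parameter at 63°N:
f = 2Ω sin φ = 2 × 7.29×10⁻⁵ × sin 63° = 1.30×10⁻⁴ s⁻¹
Wind speed in SI: 105 knots = 54.0 m/s
Geostrophic balance rearranged: |∂P/∂n| = f ρ V_g
|∂P/∂n| = 1.30×10⁻⁴ × 1.13 × 54.0 = 7.93×10⁻³ Pa/m
Isobar spacing: Δn = ΔP/|∂P/∂n| = 500 Pa / 7.93×10⁻³ Pa/m = 63056 m ≈ 63.1 km

63.1 km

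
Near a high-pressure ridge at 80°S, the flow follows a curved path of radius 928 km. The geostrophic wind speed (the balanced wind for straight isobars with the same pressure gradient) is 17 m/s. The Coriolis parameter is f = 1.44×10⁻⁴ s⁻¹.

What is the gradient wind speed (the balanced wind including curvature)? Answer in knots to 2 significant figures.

Around a high, pressure-gradient force acts outward with centrifugal, so Coriolis balances both:
fV = (1/ρ)|∂P/∂n| + V²/R  →  V² − fR·V + fR·V_g = 0
With fR = 1.44×10⁻⁴ × 928×10³ m = 134 m/s:
V = [fR − √((fR)² − 4 fR V_g)]/2 = [134 − √(134² − 4×134×17)]/2 = 20 m/s
Supergeostrophic (V > V_g = 17 m/s), as expected around a high.
Converting: 20 m/s × 1.944 = 39 knots

39 knots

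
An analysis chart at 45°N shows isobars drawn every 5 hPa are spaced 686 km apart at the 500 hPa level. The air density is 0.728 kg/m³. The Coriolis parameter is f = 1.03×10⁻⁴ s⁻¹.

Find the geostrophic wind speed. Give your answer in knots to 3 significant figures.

Pressure gradient: |∂P/∂n| = 500 Pa / 686000 m = 7.29×10⁻⁴ Pa/m
Geostrophic balance (pressure-gradient force = Coriolis force):
V_g = (1/(fρ)) |∂P/∂n| = 7.29×10⁻⁴ / (1.03×10⁻⁴ × 0.728) = 9.72 m/s
Converting: 9.72 m/s × 1.944 = 18.9 knots

18.9 knots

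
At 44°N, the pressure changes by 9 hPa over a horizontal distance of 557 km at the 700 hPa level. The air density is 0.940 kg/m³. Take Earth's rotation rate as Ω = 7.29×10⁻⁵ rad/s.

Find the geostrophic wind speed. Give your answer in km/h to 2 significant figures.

Coriolis parameter at 44°N:
f = 2Ω sin φ = 2 × 7.29×10⁻⁵ × sin 44° = 1.01×10⁻⁴ s⁻¹
Pressure gradient: |∂P/∂n| = 900 Pa / 557000 m = 1.62×10⁻³ Pa/m
Geostrophic balance (pressure-gradient force = Coriolis force):
V_g = (1/(fρ)) |∂P/∂n| = 1.62×10⁻³ / (1.01×10⁻⁴ × 0.940) = 17.0 m/s
Converting: 17.0 m/s × 3.6 = 61 km/h

61 km/h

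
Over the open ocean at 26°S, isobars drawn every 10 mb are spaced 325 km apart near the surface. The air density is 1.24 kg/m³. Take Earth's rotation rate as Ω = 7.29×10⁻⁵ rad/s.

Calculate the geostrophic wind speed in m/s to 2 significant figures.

Coriolis parameter at 26°S:
f = 2Ω sin φ = 2 × 7.29×10⁻⁵ × sin 26° = 6.39×10⁻⁵ s⁻¹
Pressure gradient: |∂P/∂n| = 1000 Pa / 325000 m = 3.08×10⁻³ Pa/m
Geostrophic balance (pressure-gradient force = Coriolis force):
V_g = (1/(fρ)) |∂P/∂n| = 3.08×10⁻³ / (6.39×10⁻⁵ × 1.24) = 38.8 m/s

39 m/s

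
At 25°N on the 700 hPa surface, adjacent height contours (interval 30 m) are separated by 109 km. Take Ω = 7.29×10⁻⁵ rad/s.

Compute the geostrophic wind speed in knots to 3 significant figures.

85.2 knots

Coriolis parameter at 25°N:
f = 2Ω sin φ = 2 × 7.29×10⁻⁵ × sin 25° = 6.16×10⁻⁵ s⁻¹
Height gradient: |∂Z/∂n| = 30 m / 109000 m = 2.75×10⁻⁴
On a pressure surface, geostrophic balance gives V_g = (g/f)|∂Z/∂n|:
V_g = 9.81 × 2.75×10⁻⁴ / 6.16×10⁻⁵ = 43.8 m/s
Converting: 43.8 m/s × 1.944 = 85.2 knots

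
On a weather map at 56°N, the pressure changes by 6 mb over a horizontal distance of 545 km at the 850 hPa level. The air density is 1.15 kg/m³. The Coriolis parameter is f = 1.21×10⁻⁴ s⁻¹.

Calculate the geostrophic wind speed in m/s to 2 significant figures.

Pressure gradient: |∂P/∂n| = 600 Pa / 545000 m = 1.10×10⁻³ Pa/m
Geostrophic balance (pressure-gradient force = Coriolis force):
V_g = (1/(fρ)) |∂P/∂n| = 1.10×10⁻³ / (1.21×10⁻⁴ × 1.15) = 7.91 m/s

7.9 m/s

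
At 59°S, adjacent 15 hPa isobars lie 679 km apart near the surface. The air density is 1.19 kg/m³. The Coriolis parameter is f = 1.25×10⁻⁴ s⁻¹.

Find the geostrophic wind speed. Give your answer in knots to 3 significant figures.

Pressure gradient: |∂P/∂n| = 1500 Pa / 679000 m = 2.21×10⁻³ Pa/m
Geostrophic balance (pressure-gradient force = Coriolis force):
V_g = (1/(fρ)) |∂P/∂n| = 2.21×10⁻³ / (1.25×10⁻⁴ × 1.19) = 14.9 m/s
Converting: 14.9 m/s × 1.944 = 28.9 knots

28.9 knots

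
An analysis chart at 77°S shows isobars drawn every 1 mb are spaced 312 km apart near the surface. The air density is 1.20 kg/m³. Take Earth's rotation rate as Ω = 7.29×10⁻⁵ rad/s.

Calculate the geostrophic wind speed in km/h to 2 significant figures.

Coriolis parameter at 77°S:
f = 2Ω sin φ = 2 × 7.29×10⁻⁵ × sin 77° = 1.42×10⁻⁴ s⁻¹
Pressure gradient: |∂P/∂n| = 100 Pa / 312000 m = 3.21×10⁻⁴ Pa/m
Geostrophic balance (pressure-gradient force = Coriolis force):
V_g = (1/(fρ)) |∂P/∂n| = 3.21×10⁻⁴ / (1.42×10⁻⁴ × 1.20) = 1.88 m/s
Converting: 1.88 m/s × 3.6 = 6.8 km/h

6.8 km/h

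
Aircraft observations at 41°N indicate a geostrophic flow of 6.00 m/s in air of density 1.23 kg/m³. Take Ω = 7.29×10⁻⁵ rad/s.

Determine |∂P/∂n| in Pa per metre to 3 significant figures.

7.06×10⁻⁴ Pa/m

Coriolis parameter at 41°N:
f = 2Ω sin φ = 2 × 7.29×10⁻⁵ × sin 41° = 9.57×10⁻⁵ s⁻¹
Geostrophic balance rearranged: |∂P/∂n| = f ρ V_g
|∂P/∂n| = 9.57×10⁻⁵ × 1.23 × 6.00 = 7.06×10⁻⁴ Pa/m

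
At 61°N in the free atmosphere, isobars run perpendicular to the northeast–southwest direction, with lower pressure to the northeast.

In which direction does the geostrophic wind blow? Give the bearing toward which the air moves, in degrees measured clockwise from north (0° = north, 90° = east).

The pressure-gradient force points toward the northeast (bearing 045°).
Geostrophic balance: in the Northern Hemisphere the Coriolis force deflects motion to the right, so the geostrophic wind blows 90° to the right of the pressure-gradient force (low pressure on the left).
Rotating 045° by 90° clockwise gives 135° — the wind blows toward the southeast.

135°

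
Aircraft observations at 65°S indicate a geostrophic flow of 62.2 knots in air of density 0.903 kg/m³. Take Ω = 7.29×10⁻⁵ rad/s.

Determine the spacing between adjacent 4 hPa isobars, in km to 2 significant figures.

Coriolis parameter at 65°S:
f = 2Ω sin φ = 2 × 7.29×10⁻⁵ × sin 65° = 1.32×10⁻⁴ s⁻¹
Wind speed in SI: 62.2 knots = 32.0 m/s
Geostrophic balance rearranged: |∂P/∂n| = f ρ V_g
|∂P/∂n| = 1.32×10⁻⁴ × 0.903 × 32.0 = 3.82×10⁻³ Pa/m
Isobar spacing: Δn = ΔP/|∂P/∂n| = 400 Pa / 3.82×10⁻³ Pa/m = 104764 m ≈ 100 km

100 km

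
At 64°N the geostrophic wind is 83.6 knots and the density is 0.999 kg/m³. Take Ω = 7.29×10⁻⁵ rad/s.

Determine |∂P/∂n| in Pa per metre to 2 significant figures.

Coriolis parameter at 64°N:
f = 2Ω sin φ = 2 × 7.29×10⁻⁵ × sin 64° = 1.31×10⁻⁴ s⁻¹
Wind speed in SI: 83.6 knots = 43.0 m/s
Geostrophic balance rearranged: |∂P/∂n| = f ρ V_g
|∂P/∂n| = 1.31×10⁻⁴ × 0.999 × 43.0 = 5.63×10⁻³ Pa/m

5.6×10⁻³ Pa/m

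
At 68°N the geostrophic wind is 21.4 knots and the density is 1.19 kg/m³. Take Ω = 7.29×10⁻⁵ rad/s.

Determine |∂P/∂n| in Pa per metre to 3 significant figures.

Coriolis parameter at 68°N:
f = 2Ω sin φ = 2 × 7.29×10⁻⁵ × sin 68° = 1.35×10⁻⁴ s⁻¹
Wind speed in SI: 21.4 knots = 11.0 m/s
Geostrophic balance rearranged: |∂P/∂n| = f ρ V_g
|∂P/∂n| = 1.35×10⁻⁴ × 1.19 × 11.0 = 1.77×10⁻³ Pa/m

1.77×10⁻³ Pa/m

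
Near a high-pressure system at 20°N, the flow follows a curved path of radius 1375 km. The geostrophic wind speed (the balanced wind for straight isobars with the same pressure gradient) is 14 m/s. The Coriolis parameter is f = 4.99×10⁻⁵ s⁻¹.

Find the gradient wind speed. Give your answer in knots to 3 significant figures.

38.1 knots

Around a high, pressure-gradient force acts outward with centrifugal, so Coriolis balances both:
fV = (1/ρ)|∂P/∂n| + V²/R  →  V² − fR·V + fR·V_g = 0
With fR = 4.99×10⁻⁵ × 1375×10³ m = 68.6 m/s:
V = [fR − √((fR)² − 4 fR V_g)]/2 = [68.6 − √(68.6² − 4×68.6×14)]/2 = 19.6 m/s
Supergeostrophic (V > V_g = 14 m/s), as expected around a high.
Converting: 19.6 m/s × 1.944 = 38.1 knots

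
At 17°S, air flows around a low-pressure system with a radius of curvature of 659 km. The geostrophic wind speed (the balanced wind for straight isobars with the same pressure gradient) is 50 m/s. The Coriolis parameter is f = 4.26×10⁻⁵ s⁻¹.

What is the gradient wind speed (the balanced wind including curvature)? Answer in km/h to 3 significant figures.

Around a low, centrifugal force acts outward with Coriolis, so pressure-gradient force balances both:
(1/ρ)|∂P/∂n| = fV + V²/R  →  V² + fR·V − fR·V_g = 0
With fR = 4.26×10⁻⁵ × 659×10³ m = 28.1 m/s:
V = [−fR + √((fR)² + 4 fR V_g)]/2 = [−28.1 + √(28.1² + 4×28.1×50)]/2 = 26 m/s
Subgeostrophic (V < V_g = 50 m/s), as expected around a low.
Converting: 26 m/s × 3.6 = 93.5 km/h

93.5 km/h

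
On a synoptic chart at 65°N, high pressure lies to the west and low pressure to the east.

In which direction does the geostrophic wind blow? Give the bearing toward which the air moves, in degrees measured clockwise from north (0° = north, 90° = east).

The pressure-gradient force points toward the east (bearing 090°).
Geostrophic balance: in the Northern Hemisphere the Coriolis force deflects motion to the right, so the geostrophic wind blows 90° to the right of the pressure-gradient force (low pressure on the left).
Rotating 090° by 90° clockwise gives 180° — the wind blows toward the south.

180°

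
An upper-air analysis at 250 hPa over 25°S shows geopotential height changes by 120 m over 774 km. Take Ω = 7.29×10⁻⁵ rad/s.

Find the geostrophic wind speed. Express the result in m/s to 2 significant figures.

25 m/s

Coriolis parameter at 25°S:
f = 2Ω sin φ = 2 × 7.29×10⁻⁵ × sin 25° = 6.16×10⁻⁵ s⁻¹
Height gradient: |∂Z/∂n| = 120 m / 774000 m = 1.55×10⁻⁴
On a pressure surface, geostrophic balance gives V_g = (g/f)|∂Z/∂n|:
V_g = 9.81 × 1.55×10⁻⁴ / 6.16×10⁻⁵ = 24.7 m/s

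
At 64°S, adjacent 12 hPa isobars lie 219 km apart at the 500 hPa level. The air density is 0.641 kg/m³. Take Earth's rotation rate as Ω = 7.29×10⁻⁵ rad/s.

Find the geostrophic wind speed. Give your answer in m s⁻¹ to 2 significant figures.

65 m s⁻¹

Coriolis parameter at 64°S:
f = 2Ω sin φ = 2 × 7.29×10⁻⁵ × sin 64° = 1.31×10⁻⁴ s⁻¹
Pressure gradient: |∂P/∂n| = 1200 Pa / 219000 m = 5.48×10⁻³ Pa/m
Geostrophic balance (pressure-gradient force = Coriolis force):
V_g = (1/(fρ)) |∂P/∂n| = 5.48×10⁻³ / (1.31×10⁻⁴ × 0.641) = 65.2 m/s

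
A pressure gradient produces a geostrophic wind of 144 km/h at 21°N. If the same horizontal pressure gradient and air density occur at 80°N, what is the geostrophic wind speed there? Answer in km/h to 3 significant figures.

52.4 km/h

With the same pressure gradient and density, V_g ∝ 1/f ∝ 1/sin φ.
V₂ = V₁ · sin φ₁ / sin φ₂ = 144 × sin 21° / sin 80°
V₂ = 144 × 0.3584/0.9848 = 52.4 km/h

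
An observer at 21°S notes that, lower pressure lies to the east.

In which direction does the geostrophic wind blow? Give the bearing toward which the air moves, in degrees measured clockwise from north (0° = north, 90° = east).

000°

The pressure-gradient force points toward the east (bearing 090°).
Geostrophic balance: in the Southern Hemisphere the Coriolis force deflects motion to the left, so the geostrophic wind blows 90° to the left of the pressure-gradient force (low pressure on the right).
Rotating 090° by 90° counterclockwise gives 000° — the wind blows toward the north.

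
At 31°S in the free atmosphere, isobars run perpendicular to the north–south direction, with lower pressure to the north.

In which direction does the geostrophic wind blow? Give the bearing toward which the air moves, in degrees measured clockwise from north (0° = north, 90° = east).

270°

The pressure-gradient force points toward the north (bearing 000°).
Geostrophic balance: in the Southern Hemisphere the Coriolis force deflects motion to the left, so the geostrophic wind blows 90° to the left of the pressure-gradient force (low pressure on the right).
Rotating 000° by 90° counterclockwise gives 270° — the wind blows toward the west.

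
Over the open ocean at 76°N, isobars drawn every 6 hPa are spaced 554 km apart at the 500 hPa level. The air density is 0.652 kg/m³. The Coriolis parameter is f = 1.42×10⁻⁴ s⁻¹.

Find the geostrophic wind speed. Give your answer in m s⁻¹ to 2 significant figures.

12 m s⁻¹

Pressure gradient: |∂P/∂n| = 600 Pa / 554000 m = 1.08×10⁻³ Pa/m
Geostrophic balance (pressure-gradient force = Coriolis force):
V_g = (1/(fρ)) |∂P/∂n| = 1.08×10⁻³ / (1.42×10⁻⁴ × 0.652) = 11.7 m/s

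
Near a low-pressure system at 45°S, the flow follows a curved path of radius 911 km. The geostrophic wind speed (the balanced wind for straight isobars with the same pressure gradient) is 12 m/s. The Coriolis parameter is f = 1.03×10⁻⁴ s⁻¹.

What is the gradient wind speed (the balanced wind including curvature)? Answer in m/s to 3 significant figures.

10.8 m/s

Around a low, centrifugal force acts outward with Coriolis, so pressure-gradient force balances both:
(1/ρ)|∂P/∂n| = fV + V²/R  →  V² + fR·V − fR·V_g = 0
With fR = 1.03×10⁻⁴ × 911×10³ m = 93.8 m/s:
V = [−fR + √((fR)² + 4 fR V_g)]/2 = [−93.8 + √(93.8² + 4×93.8×12)]/2 = 10.8 m/s
Subgeostrophic (V < V_g = 12 m/s), as expected around a low.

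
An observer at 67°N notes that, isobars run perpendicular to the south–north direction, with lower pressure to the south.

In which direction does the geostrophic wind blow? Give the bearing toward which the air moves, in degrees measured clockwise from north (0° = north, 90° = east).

The pressure-gradient force points toward the south (bearing 180°).
Geostrophic balance: in the Northern Hemisphere the Coriolis force deflects motion to the right, so the geostrophic wind blows 90° to the right of the pressure-gradient force (low pressure on the left).
Rotating 180° by 90° clockwise gives 270° — the wind blows toward the west.

270°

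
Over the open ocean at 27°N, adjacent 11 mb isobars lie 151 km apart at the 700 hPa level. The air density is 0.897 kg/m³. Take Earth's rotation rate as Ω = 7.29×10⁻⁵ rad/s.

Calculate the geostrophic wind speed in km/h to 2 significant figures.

440 km/h

Coriolis parameter at 27°N:
f = 2Ω sin φ = 2 × 7.29×10⁻⁵ × sin 27° = 6.62×10⁻⁵ s⁻¹
Pressure gradient: |∂P/∂n| = 1100 Pa / 151000 m = 7.28×10⁻³ Pa/m
Geostrophic balance (pressure-gradient force = Coriolis force):
V_g = (1/(fρ)) |∂P/∂n| = 7.28×10⁻³ / (6.62×10⁻⁵ × 0.897) = 123 m/s
Converting: 123 m/s × 3.6 = 440 km/h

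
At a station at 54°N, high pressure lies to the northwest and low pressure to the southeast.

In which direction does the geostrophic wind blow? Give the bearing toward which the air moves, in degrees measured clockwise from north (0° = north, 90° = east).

225°

The pressure-gradient force points toward the southeast (bearing 135°).
Geostrophic balance: in the Northern Hemisphere the Coriolis force deflects motion to the right, so the geostrophic wind blows 90° to the right of the pressure-gradient force (low pressure on the left).
Rotating 135° by 90° clockwise gives 225° — the wind blows toward the southwest.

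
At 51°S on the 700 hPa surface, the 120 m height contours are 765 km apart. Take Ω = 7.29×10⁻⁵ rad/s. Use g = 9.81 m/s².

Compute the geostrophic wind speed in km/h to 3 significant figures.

48.9 km/h

Coriolis parameter at 51°S:
f = 2Ω sin φ = 2 × 7.29×10⁻⁵ × sin 51° = 1.13×10⁻⁴ s⁻¹
Height gradient: |∂Z/∂n| = 120 m / 765000 m = 1.57×10⁻⁴
On a pressure surface, geostrophic balance gives V_g = (g/f)|∂Z/∂n|:
V_g = 9.81 × 1.57×10⁻⁴ / 1.13×10⁻⁴ = 13.6 m/s
Converting: 13.6 m/s × 3.6 = 48.9 km/h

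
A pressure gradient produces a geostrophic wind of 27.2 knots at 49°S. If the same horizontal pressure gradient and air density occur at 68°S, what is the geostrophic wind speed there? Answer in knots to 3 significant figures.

22.1 knots

With the same pressure gradient and density, V_g ∝ 1/f ∝ 1/sin φ.
V₂ = V₁ · sin φ₁ / sin φ₂ = 27.2 × sin 49° / sin 68°
V₂ = 27.2 × 0.7547/0.9272 = 22.1 knots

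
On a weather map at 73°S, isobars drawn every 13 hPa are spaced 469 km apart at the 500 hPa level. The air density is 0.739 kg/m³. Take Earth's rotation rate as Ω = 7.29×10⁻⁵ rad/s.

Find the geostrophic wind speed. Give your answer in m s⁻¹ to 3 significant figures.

26.9 m s⁻¹

Coriolis parameter at 73°S:
f = 2Ω sin φ = 2 × 7.29×10⁻⁵ × sin 73° = 1.39×10⁻⁴ s⁻¹
Pressure gradient: |∂P/∂n| = 1300 Pa / 469000 m = 2.77×10⁻³ Pa/m
Geostrophic balance (pressure-gradient force = Coriolis force):
V_g = (1/(fρ)) |∂P/∂n| = 2.77×10⁻³ / (1.39×10⁻⁴ × 0.739) = 26.9 m/s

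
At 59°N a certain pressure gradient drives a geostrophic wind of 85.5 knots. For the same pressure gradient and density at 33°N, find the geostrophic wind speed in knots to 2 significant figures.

130 knots

With the same pressure gradient and density, V_g ∝ 1/f ∝ 1/sin φ.
V₂ = V₁ · sin φ₁ / sin φ₂ = 85.5 × sin 59° / sin 33°
V₂ = 85.5 × 0.8572/0.5446 = 130 knots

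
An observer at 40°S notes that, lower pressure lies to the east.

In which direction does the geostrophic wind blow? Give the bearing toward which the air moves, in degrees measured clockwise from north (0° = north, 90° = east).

000°

The pressure-gradient force points toward the east (bearing 090°).
Geostrophic balance: in the Southern Hemisphere the Coriolis force deflects motion to the left, so the geostrophic wind blows 90° to the left of the pressure-gradient force (low pressure on the right).
Rotating 090° by 90° counterclockwise gives 000° — the wind blows toward the north.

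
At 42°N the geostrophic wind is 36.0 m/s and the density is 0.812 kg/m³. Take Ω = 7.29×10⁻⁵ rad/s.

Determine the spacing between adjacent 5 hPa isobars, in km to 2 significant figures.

180 km

Coriolis parameter at 42°N:
f = 2Ω sin φ = 2 × 7.29×10⁻⁵ × sin 42° = 9.76×10⁻⁵ s⁻¹
Geostrophic balance rearranged: |∂P/∂n| = f ρ V_g
|∂P/∂n| = 9.76×10⁻⁵ × 0.812 × 36.0 = 2.85×10⁻³ Pa/m
Isobar spacing: Δn = ΔP/|∂P/∂n| = 500 Pa / 2.85×10⁻³ Pa/m = 175325 m ≈ 180 km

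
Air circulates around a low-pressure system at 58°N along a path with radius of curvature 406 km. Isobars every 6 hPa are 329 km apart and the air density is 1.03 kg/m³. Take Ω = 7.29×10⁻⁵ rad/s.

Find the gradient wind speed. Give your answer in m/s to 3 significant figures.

Coriolis parameter at 58°N:
f = 2Ω sin φ = 2 × 7.29×10⁻⁵ × sin 58° = 1.24×10⁻⁴ s⁻¹
Pressure gradient: |∂P/∂n| = 600 Pa / 329000 m = 1.82×10⁻³ Pa/m
Geostrophic speed: V_g = |∂P/∂n|/(fρ) = 1.82×10⁻³/(1.24×10⁻⁴ × 1.03) = 14.3 m/s
Around a low, centrifugal force acts outward with Coriolis, so pressure-gradient force balances both:
(1/ρ)|∂P/∂n| = fV + V²/R  →  V² + fR·V − fR·V_g = 0
With fR = 1.24×10⁻⁴ × 406×10³ m = 50.2 m/s:
V = [−fR + √((fR)² + 4 fR V_g)]/2 = [−50.2 + √(50.2² + 4×50.2×14.3)]/2 = 11.6 m/s
Subgeostrophic (V < V_g = 14.3 m/s), as expected around a low.

11.6 m/s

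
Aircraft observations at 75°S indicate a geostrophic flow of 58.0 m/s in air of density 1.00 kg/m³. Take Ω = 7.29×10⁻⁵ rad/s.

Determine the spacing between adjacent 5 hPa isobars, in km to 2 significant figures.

61 km

Coriolis parameter at 75°S:
f = 2Ω sin φ = 2 × 7.29×10⁻⁵ × sin 75° = 1.41×10⁻⁴ s⁻¹
Geostrophic balance rearranged: |∂P/∂n| = f ρ V_g
|∂P/∂n| = 1.41×10⁻⁴ × 1.00 × 58.0 = 8.17×10⁻³ Pa/m
Isobar spacing: Δn = ΔP/|∂P/∂n| = 500 Pa / 8.17×10⁻³ Pa/m = 61213 m ≈ 61 km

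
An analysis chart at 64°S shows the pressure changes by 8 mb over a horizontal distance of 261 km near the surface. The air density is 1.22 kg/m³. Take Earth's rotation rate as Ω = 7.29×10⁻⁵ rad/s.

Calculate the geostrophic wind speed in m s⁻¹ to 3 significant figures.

19.2 m s⁻¹

Coriolis parameter at 64°S:
f = 2Ω sin φ = 2 × 7.29×10⁻⁵ × sin 64° = 1.31×10⁻⁴ s⁻¹
Pressure gradient: |∂P/∂n| = 800 Pa / 261000 m = 3.07×10⁻³ Pa/m
Geostrophic balance (pressure-gradient force = Coriolis force):
V_g = (1/(fρ)) |∂P/∂n| = 3.07×10⁻³ / (1.31×10⁻⁴ × 1.22) = 19.2 m/s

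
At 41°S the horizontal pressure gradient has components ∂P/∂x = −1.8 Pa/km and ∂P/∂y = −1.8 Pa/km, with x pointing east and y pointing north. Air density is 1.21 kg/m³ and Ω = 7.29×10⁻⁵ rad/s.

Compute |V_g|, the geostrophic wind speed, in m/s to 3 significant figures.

22.0 m/s

Coriolis parameter at 41°S:
f = 2Ω sin φ = 2 × 7.29×10⁻⁵ × sin 41° = 9.57×10⁻⁵ s⁻¹
In the Southern Hemisphere f is negative: f = −9.57×10⁻⁵ s⁻¹.
Component geostrophic relations (x east, y north):
u_g = −(1/(fρ)) ∂P/∂y,  v_g = (1/(fρ)) ∂P/∂x
u_g = −(−1.8×10⁻³)/(−9.57×10⁻⁵ × 1.21) = −15.6 m/s;  v_g = (−1.8×10⁻³)/(−9.57×10⁻⁵ × 1.21) = 15.6 m/s
|V_g| = √(u_g² + v_g²) = 22.0 m/s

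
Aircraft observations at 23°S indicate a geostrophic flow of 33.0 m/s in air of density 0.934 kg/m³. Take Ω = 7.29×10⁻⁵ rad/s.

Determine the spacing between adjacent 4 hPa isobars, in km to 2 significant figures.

230 km

Coriolis parameter at 23°S:
f = 2Ω sin φ = 2 × 7.29×10⁻⁵ × sin 23° = 5.70×10⁻⁵ s⁻¹
Geostrophic balance rearranged: |∂P/∂n| = f ρ V_g
|∂P/∂n| = 5.70×10⁻⁵ × 0.934 × 33.0 = 1.76×10⁻³ Pa/m
Isobar spacing: Δn = ΔP/|∂P/∂n| = 400 Pa / 1.76×10⁻³ Pa/m = 227805 m ≈ 230 km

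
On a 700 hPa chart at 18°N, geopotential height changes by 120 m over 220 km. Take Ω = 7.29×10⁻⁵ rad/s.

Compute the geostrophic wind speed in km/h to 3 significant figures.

Coriolis parameter at 18°N:
f = 2Ω sin φ = 2 × 7.29×10⁻⁵ × sin 18° = 4.51×10⁻⁵ s⁻¹
Height gradient: |∂Z/∂n| = 120 m / 220000 m = 5.45×10⁻⁴
On a pressure surface, geostrophic balance gives V_g = (g/f)|∂Z/∂n|:
V_g = 9.81 × 5.45×10⁻⁴ / 4.51×10⁻⁵ = 119 m/s
Converting: 119 m/s × 3.6 = 428 km/h

428 km/h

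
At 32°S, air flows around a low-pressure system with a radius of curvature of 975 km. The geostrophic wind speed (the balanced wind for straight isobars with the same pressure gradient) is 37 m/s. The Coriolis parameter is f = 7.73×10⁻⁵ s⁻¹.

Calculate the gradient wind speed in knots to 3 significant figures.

Around a low, centrifugal force acts outward with Coriolis, so pressure-gradient force balances both:
(1/ρ)|∂P/∂n| = fV + V²/R  →  V² + fR·V − fR·V_g = 0
With fR = 7.73×10⁻⁵ × 975×10³ m = 75.4 m/s:
V = [−fR + √((fR)² + 4 fR V_g)]/2 = [−75.4 + √(75.4² + 4×75.4×37)]/2 = 27.2 m/s
Subgeostrophic (V < V_g = 37 m/s), as expected around a low.
Converting: 27.2 m/s × 1.944 = 52.9 knots

52.9 knots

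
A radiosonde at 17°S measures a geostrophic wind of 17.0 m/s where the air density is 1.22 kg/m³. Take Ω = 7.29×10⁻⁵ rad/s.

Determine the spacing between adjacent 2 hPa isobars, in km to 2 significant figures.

Coriolis parameter at 17°S:
f = 2Ω sin φ = 2 × 7.29×10⁻⁵ × sin 17° = 4.26×10⁻⁵ s⁻¹
Geostrophic balance rearranged: |∂P/∂n| = f ρ V_g
|∂P/∂n| = 4.26×10⁻⁵ × 1.22 × 17.0 = 8.84×10⁻⁴ Pa/m
Isobar spacing: Δn = ΔP/|∂P/∂n| = 200 Pa / 8.84×10⁻⁴ Pa/m = 226219 m ≈ 230 km

230 km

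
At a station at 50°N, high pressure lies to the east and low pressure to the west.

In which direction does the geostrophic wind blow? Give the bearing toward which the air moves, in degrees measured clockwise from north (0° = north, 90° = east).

The pressure-gradient force points toward the west (bearing 270°).
Geostrophic balance: in the Northern Hemisphere the Coriolis force deflects motion to the right, so the geostrophic wind blows 90° to the right of the pressure-gradient force (low pressure on the left).
Rotating 270° by 90° clockwise gives 000° — the wind blows toward the north.

000°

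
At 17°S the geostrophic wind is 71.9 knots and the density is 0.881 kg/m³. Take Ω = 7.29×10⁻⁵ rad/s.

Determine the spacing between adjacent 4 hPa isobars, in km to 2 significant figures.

Coriolis parameter at 17°S:
f = 2Ω sin φ = 2 × 7.29×10⁻⁵ × sin 17° = 4.26×10⁻⁵ s⁻¹
Wind speed in SI: 71.9 knots = 37.0 m/s
Geostrophic balance rearranged: |∂P/∂n| = f ρ V_g
|∂P/∂n| = 4.26×10⁻⁵ × 0.881 × 37.0 = 1.39×10⁻³ Pa/m
Isobar spacing: Δn = ΔP/|∂P/∂n| = 400 Pa / 1.39×10⁻³ Pa/m = 287955 m ≈ 290 km

290 km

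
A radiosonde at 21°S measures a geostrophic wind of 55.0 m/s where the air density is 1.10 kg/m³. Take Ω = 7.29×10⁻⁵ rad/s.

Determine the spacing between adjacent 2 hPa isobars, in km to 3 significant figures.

63.3 km

Coriolis parameter at 21°S:
f = 2Ω sin φ = 2 × 7.29×10⁻⁵ × sin 21° = 5.23×10⁻⁵ s⁻¹
Geostrophic balance rearranged: |∂P/∂n| = f ρ V_g
|∂P/∂n| = 5.23×10⁻⁵ × 1.10 × 55.0 = 3.16×10⁻³ Pa/m
Isobar spacing: Δn = ΔP/|∂P/∂n| = 200 Pa / 3.16×10⁻³ Pa/m = 63269 m ≈ 63.3 km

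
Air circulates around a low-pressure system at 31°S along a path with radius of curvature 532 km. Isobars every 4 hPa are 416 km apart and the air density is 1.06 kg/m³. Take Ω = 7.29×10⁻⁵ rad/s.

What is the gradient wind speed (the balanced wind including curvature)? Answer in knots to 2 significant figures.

19 knots

Coriolis parameter at 31°S:
f = 2Ω sin φ = 2 × 7.29×10⁻⁵ × sin 31° = 7.51×10⁻⁵ s⁻¹
Pressure gradient: |∂P/∂n| = 400 Pa / 416000 m = 9.62×10⁻⁴ Pa/m
Geostrophic speed: V_g = |∂P/∂n|/(fρ) = 9.62×10⁻⁴/(7.51×10⁻⁵ × 1.06) = 12.1 m/s
Around a low, centrifugal force acts outward with Coriolis, so pressure-gradient force balances both:
(1/ρ)|∂P/∂n| = fV + V²/R  →  V² + fR·V − fR·V_g = 0
With fR = 7.51×10⁻⁵ × 532×10³ m = 39.9 m/s:
V = [−fR + √((fR)² + 4 fR V_g)]/2 = [−39.9 + √(39.9² + 4×39.9×12.1)]/2 = 9.72 m/s
Subgeostrophic (V < V_g = 12.1 m/s), as expected around a low.
Converting: 9.72 m/s × 1.944 = 19 knots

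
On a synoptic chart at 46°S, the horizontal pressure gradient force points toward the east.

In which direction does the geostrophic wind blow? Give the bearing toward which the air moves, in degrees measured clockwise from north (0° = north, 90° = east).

000°

The pressure-gradient force points toward the east (bearing 090°).
Geostrophic balance: in the Southern Hemisphere the Coriolis force deflects motion to the left, so the geostrophic wind blows 90° to the left of the pressure-gradient force (low pressure on the right).
Rotating 090° by 90° counterclockwise gives 000° — the wind blows toward the north.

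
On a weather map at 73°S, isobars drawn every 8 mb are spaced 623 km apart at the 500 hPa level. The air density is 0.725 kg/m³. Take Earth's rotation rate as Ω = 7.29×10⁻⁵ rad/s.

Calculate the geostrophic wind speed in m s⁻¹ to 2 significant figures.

Coriolis parameter at 73°S:
f = 2Ω sin φ = 2 × 7.29×10⁻⁵ × sin 73° = 1.39×10⁻⁴ s⁻¹
Pressure gradient: |∂P/∂n| = 800 Pa / 623000 m = 1.28×10⁻³ Pa/m
Geostrophic balance (pressure-gradient force = Coriolis force):
V_g = (1/(fρ)) |∂P/∂n| = 1.28×10⁻³ / (1.39×10⁻⁴ × 0.725) = 12.7 m/s

13 m s⁻¹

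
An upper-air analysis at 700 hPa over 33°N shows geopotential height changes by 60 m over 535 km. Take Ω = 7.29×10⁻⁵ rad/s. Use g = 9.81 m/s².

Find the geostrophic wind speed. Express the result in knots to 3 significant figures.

26.9 knots

Coriolis parameter at 33°N:
f = 2Ω sin φ = 2 × 7.29×10⁻⁵ × sin 33° = 7.94×10⁻⁵ s⁻¹
Height gradient: |∂Z/∂n| = 60 m / 535000 m = 1.12×10⁻⁴
On a pressure surface, geostrophic balance gives V_g = (g/f)|∂Z/∂n|:
V_g = 9.81 × 1.12×10⁻⁴ / 7.94×10⁻⁵ = 13.9 m/s
Converting: 13.9 m/s × 1.944 = 26.9 knots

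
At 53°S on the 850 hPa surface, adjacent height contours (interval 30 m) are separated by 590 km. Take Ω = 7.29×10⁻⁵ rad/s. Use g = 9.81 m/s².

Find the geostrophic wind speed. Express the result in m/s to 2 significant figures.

4.3 m/s

Coriolis parameter at 53°S:
f = 2Ω sin φ = 2 × 7.29×10⁻⁵ × sin 53° = 1.16×10⁻⁴ s⁻¹
Height gradient: |∂Z/∂n| = 30 m / 590000 m = 5.08×10⁻⁵
On a pressure surface, geostrophic balance gives V_g = (g/f)|∂Z/∂n|:
V_g = 9.81 × 5.08×10⁻⁵ / 1.16×10⁻⁴ = 4.28 m/s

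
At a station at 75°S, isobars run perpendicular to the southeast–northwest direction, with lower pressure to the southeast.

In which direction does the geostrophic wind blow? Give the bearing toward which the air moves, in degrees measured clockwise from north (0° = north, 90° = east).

045°

The pressure-gradient force points toward the southeast (bearing 135°).
Geostrophic balance: in the Southern Hemisphere the Coriolis force deflects motion to the left, so the geostrophic wind blows 90° to the left of the pressure-gradient force (low pressure on the right).
Rotating 135° by 90° counterclockwise gives 045° — the wind blows toward the northeast.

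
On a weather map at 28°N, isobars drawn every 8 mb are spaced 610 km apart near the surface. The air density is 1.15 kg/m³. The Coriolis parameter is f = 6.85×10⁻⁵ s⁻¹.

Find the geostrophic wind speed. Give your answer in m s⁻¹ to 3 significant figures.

Pressure gradient: |∂P/∂n| = 800 Pa / 610000 m = 1.31×10⁻³ Pa/m
Geostrophic balance (pressure-gradient force = Coriolis force):
V_g = (1/(fρ)) |∂P/∂n| = 1.31×10⁻³ / (6.85×10⁻⁵ × 1.15) = 16.6 m/s

16.6 m s⁻¹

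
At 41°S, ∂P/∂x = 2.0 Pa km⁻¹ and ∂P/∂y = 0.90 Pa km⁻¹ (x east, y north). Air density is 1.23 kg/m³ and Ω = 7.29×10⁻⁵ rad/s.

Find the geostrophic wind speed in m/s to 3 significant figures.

18.6 m/s

Coriolis parameter at 41°S:
f = 2Ω sin φ = 2 × 7.29×10⁻⁵ × sin 41° = 9.57×10⁻⁵ s⁻¹
In the Southern Hemisphere f is negative: f = −9.57×10⁻⁵ s⁻¹.
Component geostrophic relations (x east, y north):
u_g = −(1/(fρ)) ∂P/∂y,  v_g = (1/(fρ)) ∂P/∂x
u_g = −(0.90×10⁻³)/(−9.57×10⁻⁵ × 1.23) = 7.65 m/s;  v_g = (2.0×10⁻³)/(−9.57×10⁻⁵ × 1.23) = −17.0 m/s
|V_g| = √(u_g² + v_g²) = 18.6 m/s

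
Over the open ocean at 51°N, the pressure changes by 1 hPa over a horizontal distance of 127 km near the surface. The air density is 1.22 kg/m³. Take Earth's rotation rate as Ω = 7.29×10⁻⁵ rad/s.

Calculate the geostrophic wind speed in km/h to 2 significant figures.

21 km/h

Coriolis parameter at 51°N:
f = 2Ω sin φ = 2 × 7.29×10⁻⁵ × sin 51° = 1.13×10⁻⁴ s⁻¹
Pressure gradient: |∂P/∂n| = 100 Pa / 127000 m = 7.87×10⁻⁴ Pa/m
Geostrophic balance (pressure-gradient force = Coriolis force):
V_g = (1/(fρ)) |∂P/∂n| = 7.87×10⁻⁴ / (1.13×10⁻⁴ × 1.22) = 5.70 m/s
Converting: 5.70 m/s × 3.6 = 21 km/h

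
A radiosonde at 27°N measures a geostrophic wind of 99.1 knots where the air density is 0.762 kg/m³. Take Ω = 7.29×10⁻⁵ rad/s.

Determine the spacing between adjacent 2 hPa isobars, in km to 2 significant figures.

78 km

Coriolis parameter at 27°N:
f = 2Ω sin φ = 2 × 7.29×10⁻⁵ × sin 27° = 6.62×10⁻⁵ s⁻¹
Wind speed in SI: 99.1 knots = 51.0 m/s
Geostrophic balance rearranged: |∂P/∂n| = f ρ V_g
|∂P/∂n| = 6.62×10⁻⁵ × 0.762 × 51.0 = 2.57×10⁻³ Pa/m
Isobar spacing: Δn = ΔP/|∂P/∂n| = 200 Pa / 2.57×10⁻³ Pa/m = 77778 m ≈ 78 km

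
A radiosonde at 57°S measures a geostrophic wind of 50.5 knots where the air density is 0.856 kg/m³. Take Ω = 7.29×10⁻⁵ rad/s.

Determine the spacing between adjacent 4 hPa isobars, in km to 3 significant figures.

Coriolis parameter at 57°S:
f = 2Ω sin φ = 2 × 7.29×10⁻⁵ × sin 57° = 1.22×10⁻⁴ s⁻¹
Wind speed in SI: 50.5 knots = 26.0 m/s
Geostrophic balance rearranged: |∂P/∂n| = f ρ V_g
|∂P/∂n| = 1.22×10⁻⁴ × 0.856 × 26.0 = 2.72×10⁻³ Pa/m
Isobar spacing: Δn = ΔP/|∂P/∂n| = 400 Pa / 2.72×10⁻³ Pa/m = 147098 m ≈ 147 km

147 km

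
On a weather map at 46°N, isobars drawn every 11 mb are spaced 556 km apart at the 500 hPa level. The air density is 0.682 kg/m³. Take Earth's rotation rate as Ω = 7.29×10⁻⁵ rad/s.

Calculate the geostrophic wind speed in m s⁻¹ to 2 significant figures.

Coriolis parameter at 46°N:
f = 2Ω sin φ = 2 × 7.29×10⁻⁵ × sin 46° = 1.05×10⁻⁴ s⁻¹
Pressure gradient: |∂P/∂n| = 1100 Pa / 556000 m = 1.98×10⁻³ Pa/m
Geostrophic balance (pressure-gradient force = Coriolis force):
V_g = (1/(fρ)) |∂P/∂n| = 1.98×10⁻³ / (1.05×10⁻⁴ × 0.682) = 27.7 m/s

28 m s⁻¹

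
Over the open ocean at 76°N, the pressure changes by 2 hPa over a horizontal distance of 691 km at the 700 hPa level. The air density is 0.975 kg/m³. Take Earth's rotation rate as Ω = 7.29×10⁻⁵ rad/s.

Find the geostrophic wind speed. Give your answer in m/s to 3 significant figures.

2.10 m/s

Coriolis parameter at 76°N:
f = 2Ω sin φ = 2 × 7.29×10⁻⁵ × sin 76° = 1.41×10⁻⁴ s⁻¹
Pressure gradient: |∂P/∂n| = 200 Pa / 691000 m = 2.89×10⁻⁴ Pa/m
Geostrophic balance (pressure-gradient force = Coriolis force):
V_g = (1/(fρ)) |∂P/∂n| = 2.89×10⁻⁴ / (1.41×10⁻⁴ × 0.975) = 2.10 m/s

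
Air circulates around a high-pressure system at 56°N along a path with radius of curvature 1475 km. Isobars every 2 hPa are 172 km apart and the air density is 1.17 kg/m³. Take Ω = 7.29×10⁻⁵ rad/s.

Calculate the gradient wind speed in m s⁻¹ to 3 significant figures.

Coriolis parameter at 56°N:
f = 2Ω sin φ = 2 × 7.29×10⁻⁵ × sin 56° = 1.21×10⁻⁴ s⁻¹
Pressure gradient: |∂P/∂n| = 200 Pa / 172000 m = 1.16×10⁻³ Pa/m
Geostrophic speed: V_g = |∂P/∂n|/(fρ) = 1.16×10⁻³/(1.21×10⁻⁴ × 1.17) = 8.22 m/s
Around a high, pressure-gradient force acts outward with centrifugal, so Coriolis balances both:
fV = (1/ρ)|∂P/∂n| + V²/R  →  V² − fR·V + fR·V_g = 0
With fR = 1.21×10⁻⁴ × 1475×10³ m = 178 m/s:
V = [fR − √((fR)² − 4 fR V_g)]/2 = [178 − √(178² − 4×178×8.22)]/2 = 8.64 m/s
Supergeostrophic (V > V_g = 8.22 m/s), as expected around a high.

8.64 m s⁻¹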